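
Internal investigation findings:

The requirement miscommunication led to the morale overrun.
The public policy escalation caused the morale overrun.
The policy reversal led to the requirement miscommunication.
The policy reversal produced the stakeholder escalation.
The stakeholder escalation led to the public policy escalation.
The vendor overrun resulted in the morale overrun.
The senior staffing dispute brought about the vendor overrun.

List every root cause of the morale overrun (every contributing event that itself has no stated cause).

the policy reversal, the senior staffing dispute

Tracing upstream from the morale overrun: the morale overrun ← the requirement miscommunication ← the policy reversal.
A separate upstream branch: the morale overrun ← the vendor overrun ← the senior staffing dispute.
Each of those chain origins has no stated cause.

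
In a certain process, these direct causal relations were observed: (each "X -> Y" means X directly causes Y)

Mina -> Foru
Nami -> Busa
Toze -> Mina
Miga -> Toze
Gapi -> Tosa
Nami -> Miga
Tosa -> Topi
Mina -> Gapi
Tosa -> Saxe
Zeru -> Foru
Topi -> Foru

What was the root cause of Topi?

Tracing upstream from Topi: Topi ← Tosa ← Gapi ← Mina ← Toze ← Miga ← Nami.
Nami has no stated cause, so it is the root.

Nami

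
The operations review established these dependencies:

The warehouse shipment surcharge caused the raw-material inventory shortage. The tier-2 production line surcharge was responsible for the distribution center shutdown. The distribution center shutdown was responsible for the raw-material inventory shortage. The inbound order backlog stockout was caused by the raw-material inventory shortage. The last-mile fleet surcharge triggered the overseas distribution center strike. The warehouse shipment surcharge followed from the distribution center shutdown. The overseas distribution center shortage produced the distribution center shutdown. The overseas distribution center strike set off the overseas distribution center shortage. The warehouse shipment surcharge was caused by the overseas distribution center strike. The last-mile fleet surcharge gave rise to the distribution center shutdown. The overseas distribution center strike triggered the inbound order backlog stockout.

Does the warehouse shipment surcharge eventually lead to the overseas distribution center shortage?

No

The warehouse shipment surcharge leads to the raw-material inventory shortage, the inbound order backlog stockout; the overseas distribution center shortage is not among them.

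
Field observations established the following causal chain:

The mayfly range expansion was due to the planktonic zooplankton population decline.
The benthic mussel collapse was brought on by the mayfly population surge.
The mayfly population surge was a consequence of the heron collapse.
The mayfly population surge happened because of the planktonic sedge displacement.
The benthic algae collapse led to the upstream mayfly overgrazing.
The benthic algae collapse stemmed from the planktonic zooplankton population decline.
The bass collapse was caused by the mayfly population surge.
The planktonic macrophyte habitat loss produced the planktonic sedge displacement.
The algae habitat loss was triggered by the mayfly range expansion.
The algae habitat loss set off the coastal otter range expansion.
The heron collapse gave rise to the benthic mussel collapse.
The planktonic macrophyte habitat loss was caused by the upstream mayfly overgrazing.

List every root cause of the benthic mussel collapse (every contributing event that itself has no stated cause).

Tracing upstream from the benthic mussel collapse: the benthic mussel collapse ← the mayfly population surge ← the planktonic sedge displacement ← the planktonic macrophyte habitat loss ← the upstream mayfly overgrazing ← the benthic algae collapse ← the planktonic zooplankton population decline.
A separate upstream branch: the benthic mussel collapse ← the heron collapse.
Each of those chain origins has no stated cause.

the heron collapse, the planktonic zooplankton population decline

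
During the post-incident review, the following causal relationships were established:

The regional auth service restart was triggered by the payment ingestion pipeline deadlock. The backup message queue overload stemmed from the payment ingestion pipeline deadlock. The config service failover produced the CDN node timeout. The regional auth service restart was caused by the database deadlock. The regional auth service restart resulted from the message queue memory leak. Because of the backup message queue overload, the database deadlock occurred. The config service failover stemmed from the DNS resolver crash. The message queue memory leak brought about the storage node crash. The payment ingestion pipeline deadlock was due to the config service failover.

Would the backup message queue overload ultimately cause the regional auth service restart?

There is a causal chain: the backup message queue overload → the database deadlock → the regional auth service restart.

Yes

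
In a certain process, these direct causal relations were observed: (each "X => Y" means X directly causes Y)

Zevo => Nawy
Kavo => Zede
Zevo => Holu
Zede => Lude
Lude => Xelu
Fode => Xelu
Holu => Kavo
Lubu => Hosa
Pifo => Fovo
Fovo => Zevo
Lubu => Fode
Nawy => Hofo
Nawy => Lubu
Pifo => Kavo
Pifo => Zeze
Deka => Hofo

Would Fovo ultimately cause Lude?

There is a causal chain: Fovo → Zevo → Holu → Kavo → Zede → Lude.

Yes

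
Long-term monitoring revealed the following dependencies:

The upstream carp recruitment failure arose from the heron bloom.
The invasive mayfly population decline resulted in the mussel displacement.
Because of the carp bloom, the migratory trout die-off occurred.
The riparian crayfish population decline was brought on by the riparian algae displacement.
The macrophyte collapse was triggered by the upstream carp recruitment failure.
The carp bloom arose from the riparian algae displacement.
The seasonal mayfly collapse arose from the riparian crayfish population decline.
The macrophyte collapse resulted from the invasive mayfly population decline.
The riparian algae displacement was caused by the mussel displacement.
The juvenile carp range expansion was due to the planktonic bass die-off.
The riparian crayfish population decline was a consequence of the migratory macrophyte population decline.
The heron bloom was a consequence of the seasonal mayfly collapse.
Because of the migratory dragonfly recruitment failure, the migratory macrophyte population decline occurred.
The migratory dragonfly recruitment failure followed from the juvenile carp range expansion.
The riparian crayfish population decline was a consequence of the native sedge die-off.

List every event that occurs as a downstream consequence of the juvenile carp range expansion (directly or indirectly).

the heron bloom, the macrophyte collapse, the migratory dragonfly recruitment failure, the migratory macrophyte population decline, the riparian crayfish population decline, the seasonal mayfly collapse, the upstream carp recruitment failure

Direct effects: the migratory dragonfly recruitment failure.
2 steps out: the migratory macrophyte population decline.
3 steps out: the riparian crayfish population decline.
4 steps out: the seasonal mayfly collapse.
5 steps out: the heron bloom.
6 steps out: the upstream carp recruitment failure.
7 steps out: the macrophyte collapse.
Not reachable from it: the native sedge die-off, the invasive mayfly population decline, the planktonic bass die-off, the mussel displacement, the riparian algae displacement, the carp bloom, the migratory trout die-off.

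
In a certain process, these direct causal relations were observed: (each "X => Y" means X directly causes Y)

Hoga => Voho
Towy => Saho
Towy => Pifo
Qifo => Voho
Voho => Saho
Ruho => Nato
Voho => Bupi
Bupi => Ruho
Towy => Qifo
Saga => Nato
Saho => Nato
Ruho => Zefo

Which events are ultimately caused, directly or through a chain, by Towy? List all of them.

Direct effects: Pifo, Qifo, Saho.
2 steps out: Voho, Nato.
3 steps out: Bupi.
4 steps out: Ruho.
5 steps out: Zefo.
Not reachable from it: Hoga, Saga.

Bupi, Nato, Pifo, Qifo, Ruho, Saho, Voho, Zefo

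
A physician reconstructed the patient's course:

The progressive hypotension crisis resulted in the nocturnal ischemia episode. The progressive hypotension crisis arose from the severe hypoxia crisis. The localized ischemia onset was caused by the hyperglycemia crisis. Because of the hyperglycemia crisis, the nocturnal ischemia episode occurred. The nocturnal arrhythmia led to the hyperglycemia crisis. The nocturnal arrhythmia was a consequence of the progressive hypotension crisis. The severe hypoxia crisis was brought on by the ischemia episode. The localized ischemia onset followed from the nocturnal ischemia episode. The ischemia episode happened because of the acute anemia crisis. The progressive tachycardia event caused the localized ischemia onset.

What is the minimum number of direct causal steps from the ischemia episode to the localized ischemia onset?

Shortest chain: the ischemia episode → the severe hypoxia crisis → the progressive hypotension crisis → the nocturnal ischemia episode → the localized ischemia onset.

4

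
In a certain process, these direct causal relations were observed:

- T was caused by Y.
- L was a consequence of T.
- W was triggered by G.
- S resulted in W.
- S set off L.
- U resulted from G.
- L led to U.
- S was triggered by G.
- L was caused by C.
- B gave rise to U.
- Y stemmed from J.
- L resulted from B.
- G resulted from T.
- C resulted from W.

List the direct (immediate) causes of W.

G, S

Upstream contributors include J, Y, T, but only G, S feed directly into W.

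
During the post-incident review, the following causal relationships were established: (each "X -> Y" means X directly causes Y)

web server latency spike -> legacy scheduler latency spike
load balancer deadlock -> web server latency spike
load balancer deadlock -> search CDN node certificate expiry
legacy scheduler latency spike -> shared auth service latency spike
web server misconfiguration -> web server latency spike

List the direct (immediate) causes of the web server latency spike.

the load balancer deadlock, the web server misconfiguration → the web server latency spike with nothing further upstream stated.

the load balancer deadlock, the web server misconfiguration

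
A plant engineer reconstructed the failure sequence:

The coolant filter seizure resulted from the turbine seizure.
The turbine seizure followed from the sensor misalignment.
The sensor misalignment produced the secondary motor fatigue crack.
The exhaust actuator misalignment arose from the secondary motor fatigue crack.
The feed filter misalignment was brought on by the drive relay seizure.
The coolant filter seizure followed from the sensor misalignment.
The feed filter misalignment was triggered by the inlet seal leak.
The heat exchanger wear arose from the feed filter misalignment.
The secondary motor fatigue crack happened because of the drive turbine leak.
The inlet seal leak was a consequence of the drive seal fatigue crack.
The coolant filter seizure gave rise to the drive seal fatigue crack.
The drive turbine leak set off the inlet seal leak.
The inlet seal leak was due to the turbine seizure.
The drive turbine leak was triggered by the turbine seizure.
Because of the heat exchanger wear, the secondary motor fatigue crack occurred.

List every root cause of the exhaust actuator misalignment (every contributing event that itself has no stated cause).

Tracing upstream from the exhaust actuator misalignment: the exhaust actuator misalignment ← the secondary motor fatigue crack ← the sensor misalignment.
A separate upstream branch: the exhaust actuator misalignment ← the secondary motor fatigue crack ← the heat exchanger wear ← the feed filter misalignment ← the drive relay seizure.
Each of those chain origins has no stated cause.

the drive relay seizure, the sensor misalignment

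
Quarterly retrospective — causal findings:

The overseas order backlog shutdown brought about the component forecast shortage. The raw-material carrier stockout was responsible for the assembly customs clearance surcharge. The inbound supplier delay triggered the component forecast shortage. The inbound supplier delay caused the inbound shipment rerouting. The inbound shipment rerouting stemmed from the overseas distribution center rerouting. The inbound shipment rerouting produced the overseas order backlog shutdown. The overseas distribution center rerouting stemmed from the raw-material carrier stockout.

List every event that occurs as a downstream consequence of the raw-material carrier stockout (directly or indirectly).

the assembly customs clearance surcharge, the component forecast shortage, the inbound shipment rerouting, the overseas distribution center rerouting, the overseas order backlog shutdown

Direct effects: the overseas distribution center rerouting, the assembly customs clearance surcharge.
2 steps out: the inbound shipment rerouting.
3 steps out: the overseas order backlog shutdown.
4 steps out: the component forecast shortage.
Not reachable from it: the inbound supplier delay.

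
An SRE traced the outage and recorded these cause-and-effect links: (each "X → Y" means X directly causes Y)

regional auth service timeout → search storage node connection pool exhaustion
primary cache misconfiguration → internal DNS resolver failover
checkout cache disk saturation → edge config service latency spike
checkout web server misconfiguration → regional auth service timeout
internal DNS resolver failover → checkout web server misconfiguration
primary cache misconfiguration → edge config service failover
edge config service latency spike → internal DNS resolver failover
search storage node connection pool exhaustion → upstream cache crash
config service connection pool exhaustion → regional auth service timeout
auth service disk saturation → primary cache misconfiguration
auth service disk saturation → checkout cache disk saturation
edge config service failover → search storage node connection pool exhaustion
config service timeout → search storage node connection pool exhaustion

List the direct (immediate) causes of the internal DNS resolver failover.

Upstream contributors include the auth service disk saturation, the checkout cache disk saturation, but only the edge config service latency spike, the primary cache misconfiguration feed directly into the internal DNS resolver failover.

the edge config service latency spike, the primary cache misconfiguration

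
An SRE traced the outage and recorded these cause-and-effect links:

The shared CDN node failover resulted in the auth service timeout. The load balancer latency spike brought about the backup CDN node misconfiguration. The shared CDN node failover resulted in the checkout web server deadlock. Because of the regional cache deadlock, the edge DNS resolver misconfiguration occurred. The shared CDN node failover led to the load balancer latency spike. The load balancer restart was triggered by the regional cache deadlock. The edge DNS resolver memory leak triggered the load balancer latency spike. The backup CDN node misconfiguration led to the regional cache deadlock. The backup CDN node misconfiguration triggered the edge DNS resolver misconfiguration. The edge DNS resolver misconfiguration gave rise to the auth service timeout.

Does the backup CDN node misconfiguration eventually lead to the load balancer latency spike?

No

The backup CDN node misconfiguration leads to the regional cache deadlock, the load balancer restart, the edge DNS resolver misconfiguration, the auth service timeout; the load balancer latency spike is not among them.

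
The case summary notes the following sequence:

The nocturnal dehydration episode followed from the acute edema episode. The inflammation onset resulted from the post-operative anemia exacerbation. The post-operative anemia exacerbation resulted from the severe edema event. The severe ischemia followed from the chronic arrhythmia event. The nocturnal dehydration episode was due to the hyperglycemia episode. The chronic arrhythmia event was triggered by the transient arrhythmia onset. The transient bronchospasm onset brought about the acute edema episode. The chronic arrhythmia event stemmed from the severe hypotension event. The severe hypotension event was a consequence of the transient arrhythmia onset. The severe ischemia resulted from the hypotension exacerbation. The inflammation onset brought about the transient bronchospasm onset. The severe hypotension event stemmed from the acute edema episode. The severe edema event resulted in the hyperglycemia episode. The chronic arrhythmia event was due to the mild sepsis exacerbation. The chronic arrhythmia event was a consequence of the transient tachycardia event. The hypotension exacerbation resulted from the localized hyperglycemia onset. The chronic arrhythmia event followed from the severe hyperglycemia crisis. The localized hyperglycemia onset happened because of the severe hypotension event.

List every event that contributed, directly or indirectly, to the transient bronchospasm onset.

Immediate cause of the transient bronchospasm onset: the inflammation onset.
Further upstream: the severe edema event, the post-operative anemia exacerbation.

the inflammation onset, the post-operative anemia exacerbation, the severe edema event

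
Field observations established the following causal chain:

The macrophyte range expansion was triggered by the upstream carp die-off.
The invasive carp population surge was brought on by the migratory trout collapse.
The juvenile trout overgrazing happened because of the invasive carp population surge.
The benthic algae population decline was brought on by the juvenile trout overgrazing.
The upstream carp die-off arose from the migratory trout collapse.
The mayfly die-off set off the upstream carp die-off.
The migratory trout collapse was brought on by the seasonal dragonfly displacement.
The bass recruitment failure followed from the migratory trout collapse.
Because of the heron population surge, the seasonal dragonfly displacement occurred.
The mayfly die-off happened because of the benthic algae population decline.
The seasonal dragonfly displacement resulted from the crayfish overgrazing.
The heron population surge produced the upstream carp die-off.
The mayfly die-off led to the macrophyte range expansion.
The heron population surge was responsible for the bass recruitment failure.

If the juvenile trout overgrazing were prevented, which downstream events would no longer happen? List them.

Downstream of the juvenile trout overgrazing: the benthic algae population decline, the mayfly die-off, the upstream carp die-off, the macrophyte range expansion.
Of those, still caused via another path: the upstream carp die-off, the macrophyte range expansion.
The remainder have no surviving cause.

the benthic algae population decline, the mayfly die-off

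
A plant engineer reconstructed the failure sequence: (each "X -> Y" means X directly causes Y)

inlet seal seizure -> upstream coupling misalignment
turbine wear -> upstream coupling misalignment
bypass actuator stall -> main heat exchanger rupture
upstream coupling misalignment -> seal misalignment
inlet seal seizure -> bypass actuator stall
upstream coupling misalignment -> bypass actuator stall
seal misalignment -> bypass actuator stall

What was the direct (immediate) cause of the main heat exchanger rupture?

the bypass actuator stall

Upstream contributors include the inlet seal seizure, the upstream coupling misalignment, the seal misalignment, the turbine wear, but only the bypass actuator stall feeds directly into the main heat exchanger rupture.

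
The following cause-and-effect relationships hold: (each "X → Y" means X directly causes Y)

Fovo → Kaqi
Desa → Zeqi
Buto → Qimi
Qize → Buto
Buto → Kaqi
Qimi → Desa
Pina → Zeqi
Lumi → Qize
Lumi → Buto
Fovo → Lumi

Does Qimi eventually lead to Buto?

No

Qimi leads to Desa, Zeqi; Buto is not among them.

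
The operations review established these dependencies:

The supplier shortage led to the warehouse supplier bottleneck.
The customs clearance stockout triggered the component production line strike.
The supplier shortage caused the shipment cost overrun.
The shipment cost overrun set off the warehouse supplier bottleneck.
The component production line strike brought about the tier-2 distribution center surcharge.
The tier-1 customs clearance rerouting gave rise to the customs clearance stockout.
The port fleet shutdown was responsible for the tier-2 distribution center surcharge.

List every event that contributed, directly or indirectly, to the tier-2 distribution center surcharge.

the component production line strike, the customs clearance stockout, the port fleet shutdown, the tier-1 customs clearance rerouting

Immediate causes of the tier-2 distribution center surcharge: the component production line strike, the port fleet shutdown.
Further upstream: the tier-1 customs clearance rerouting, the customs clearance stockout.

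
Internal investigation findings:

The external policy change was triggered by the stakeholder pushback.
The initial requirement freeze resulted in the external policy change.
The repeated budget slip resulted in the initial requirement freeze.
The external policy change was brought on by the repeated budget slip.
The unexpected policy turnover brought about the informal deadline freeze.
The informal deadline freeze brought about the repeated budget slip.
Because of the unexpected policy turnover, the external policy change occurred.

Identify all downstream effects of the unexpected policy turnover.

the external policy change, the informal deadline freeze, the initial requirement freeze, the repeated budget slip

Direct effects: the informal deadline freeze, the external policy change.
2 steps out: the repeated budget slip.
3 steps out: the initial requirement freeze.
Not reachable from it: the stakeholder pushback.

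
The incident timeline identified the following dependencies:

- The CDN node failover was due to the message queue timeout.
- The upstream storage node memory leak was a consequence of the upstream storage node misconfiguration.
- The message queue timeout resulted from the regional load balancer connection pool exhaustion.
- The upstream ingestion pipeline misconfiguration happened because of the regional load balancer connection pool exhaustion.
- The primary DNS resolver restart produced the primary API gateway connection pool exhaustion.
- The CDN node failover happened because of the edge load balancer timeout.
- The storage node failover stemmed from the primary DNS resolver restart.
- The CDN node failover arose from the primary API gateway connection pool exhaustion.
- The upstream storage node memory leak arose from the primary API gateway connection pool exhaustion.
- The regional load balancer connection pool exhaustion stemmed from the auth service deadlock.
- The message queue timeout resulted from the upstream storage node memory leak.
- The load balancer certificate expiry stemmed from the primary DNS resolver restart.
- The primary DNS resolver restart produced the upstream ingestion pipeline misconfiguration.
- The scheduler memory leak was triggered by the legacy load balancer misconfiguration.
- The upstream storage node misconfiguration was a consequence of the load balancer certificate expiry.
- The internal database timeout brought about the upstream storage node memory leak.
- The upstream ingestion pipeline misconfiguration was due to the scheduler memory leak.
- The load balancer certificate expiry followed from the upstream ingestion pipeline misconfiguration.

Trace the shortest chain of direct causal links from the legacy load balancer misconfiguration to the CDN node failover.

the legacy load balancer misconfiguration → the scheduler memory leak
the scheduler memory leak → the upstream ingestion pipeline misconfiguration
the upstream ingestion pipeline misconfiguration → the load balancer certificate expiry
the load balancer certificate expiry → the upstream storage node misconfiguration
the upstream storage node misconfiguration → the upstream storage node memory leak
the upstream storage node memory leak → the message queue timeout
the message queue timeout → the CDN node failover
Length: 7 steps.

the legacy load balancer misconfiguration → the scheduler memory leak → the upstream ingestion pipeline misconfiguration → the load balancer certificate expiry → the upstream storage node misconfiguration → the upstream storage node memory leak → the message queue timeout → the CDN node failover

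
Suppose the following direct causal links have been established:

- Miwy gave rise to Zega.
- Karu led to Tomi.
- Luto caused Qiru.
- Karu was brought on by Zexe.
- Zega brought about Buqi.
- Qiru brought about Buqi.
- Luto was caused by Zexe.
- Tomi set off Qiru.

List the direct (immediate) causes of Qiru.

Upstream contributors include Zexe, Karu, but only Luto, Tomi feed directly into Qiru.

Luto, Tomi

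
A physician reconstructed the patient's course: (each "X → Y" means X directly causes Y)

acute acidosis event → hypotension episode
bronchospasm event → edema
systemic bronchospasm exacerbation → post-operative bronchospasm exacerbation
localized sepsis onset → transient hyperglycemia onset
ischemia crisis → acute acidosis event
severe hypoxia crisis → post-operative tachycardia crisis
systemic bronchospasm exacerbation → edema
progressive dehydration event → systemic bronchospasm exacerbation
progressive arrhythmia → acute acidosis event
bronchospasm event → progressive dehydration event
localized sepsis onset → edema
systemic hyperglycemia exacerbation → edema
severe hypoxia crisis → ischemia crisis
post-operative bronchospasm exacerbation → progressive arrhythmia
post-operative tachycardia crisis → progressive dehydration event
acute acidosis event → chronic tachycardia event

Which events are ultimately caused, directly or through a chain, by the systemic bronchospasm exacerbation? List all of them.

the acute acidosis event, the chronic tachycardia event, the edema, the hypotension episode, the post-operative bronchospasm exacerbation, the progressive arrhythmia

Direct effects: the post-operative bronchospasm exacerbation, the edema.
2 steps out: the progressive arrhythmia.
3 steps out: the acute acidosis event.
4 steps out: the chronic tachycardia event, the hypotension episode.
Not reachable from it: the severe hypoxia crisis, the bronchospasm event, the post-operative tachycardia crisis, the ischemia crisis, the progressive dehydration event, the localized sepsis onset, the systemic hyperglycemia exacerbation, the transient hyperglycemia onset.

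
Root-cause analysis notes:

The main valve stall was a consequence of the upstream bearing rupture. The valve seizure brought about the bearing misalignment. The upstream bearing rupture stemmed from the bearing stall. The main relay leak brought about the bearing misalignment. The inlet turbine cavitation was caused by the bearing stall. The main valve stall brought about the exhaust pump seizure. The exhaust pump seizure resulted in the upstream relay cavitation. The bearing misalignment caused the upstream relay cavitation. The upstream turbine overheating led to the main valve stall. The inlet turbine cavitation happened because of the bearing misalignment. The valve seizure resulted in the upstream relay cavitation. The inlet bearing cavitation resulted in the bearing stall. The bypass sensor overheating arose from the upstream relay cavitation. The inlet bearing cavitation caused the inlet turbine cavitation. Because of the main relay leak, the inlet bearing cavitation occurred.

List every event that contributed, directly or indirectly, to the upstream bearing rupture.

the bearing stall, the inlet bearing cavitation, the main relay leak

Immediate cause of the upstream bearing rupture: the bearing stall.
Further upstream: the main relay leak, the inlet bearing cavitation.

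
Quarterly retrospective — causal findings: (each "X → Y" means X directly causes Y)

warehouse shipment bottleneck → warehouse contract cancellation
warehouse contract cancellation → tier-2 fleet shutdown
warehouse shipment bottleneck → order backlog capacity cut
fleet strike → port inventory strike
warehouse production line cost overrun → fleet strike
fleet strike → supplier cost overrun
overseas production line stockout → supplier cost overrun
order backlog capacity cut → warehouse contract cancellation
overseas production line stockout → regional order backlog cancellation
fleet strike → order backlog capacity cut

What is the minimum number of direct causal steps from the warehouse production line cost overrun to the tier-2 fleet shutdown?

4

Shortest chain: the warehouse production line cost overrun → the fleet strike → the order backlog capacity cut → the warehouse contract cancellation → the tier-2 fleet shutdown.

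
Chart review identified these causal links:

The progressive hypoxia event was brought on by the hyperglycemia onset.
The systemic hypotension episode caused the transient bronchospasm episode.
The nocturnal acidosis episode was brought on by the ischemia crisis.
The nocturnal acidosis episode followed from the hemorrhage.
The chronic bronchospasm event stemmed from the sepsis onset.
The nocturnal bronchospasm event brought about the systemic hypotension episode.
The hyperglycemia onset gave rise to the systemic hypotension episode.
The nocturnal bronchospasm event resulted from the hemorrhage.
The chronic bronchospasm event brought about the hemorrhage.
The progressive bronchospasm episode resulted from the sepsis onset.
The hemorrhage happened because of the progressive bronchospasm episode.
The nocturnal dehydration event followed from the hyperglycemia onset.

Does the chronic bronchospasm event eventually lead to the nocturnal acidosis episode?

There is a causal chain: the chronic bronchospasm event → the hemorrhage → the nocturnal acidosis episode.

Yes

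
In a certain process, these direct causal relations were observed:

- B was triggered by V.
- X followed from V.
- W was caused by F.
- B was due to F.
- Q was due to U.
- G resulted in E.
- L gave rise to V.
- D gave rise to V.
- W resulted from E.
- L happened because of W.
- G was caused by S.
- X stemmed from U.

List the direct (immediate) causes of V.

Upstream contributors include S, G, E, F, W, but only D, L feed directly into V.

D, L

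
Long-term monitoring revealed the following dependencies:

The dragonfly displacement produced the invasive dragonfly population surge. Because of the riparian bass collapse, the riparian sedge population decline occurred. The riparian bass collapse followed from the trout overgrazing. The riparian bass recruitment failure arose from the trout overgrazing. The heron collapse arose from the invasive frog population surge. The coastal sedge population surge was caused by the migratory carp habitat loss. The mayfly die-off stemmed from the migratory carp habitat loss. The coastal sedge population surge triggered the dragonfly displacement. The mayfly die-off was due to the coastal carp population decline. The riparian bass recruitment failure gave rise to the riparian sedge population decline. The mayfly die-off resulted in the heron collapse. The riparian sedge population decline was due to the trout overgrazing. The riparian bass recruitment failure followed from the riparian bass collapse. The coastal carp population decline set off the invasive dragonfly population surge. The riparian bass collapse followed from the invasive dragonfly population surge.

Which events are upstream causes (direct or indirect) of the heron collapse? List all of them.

the coastal carp population decline, the invasive frog population surge, the mayfly die-off, the migratory carp habitat loss

Immediate causes of the heron collapse: the mayfly die-off, the invasive frog population surge.
Further upstream: the migratory carp habitat loss, the coastal carp population decline.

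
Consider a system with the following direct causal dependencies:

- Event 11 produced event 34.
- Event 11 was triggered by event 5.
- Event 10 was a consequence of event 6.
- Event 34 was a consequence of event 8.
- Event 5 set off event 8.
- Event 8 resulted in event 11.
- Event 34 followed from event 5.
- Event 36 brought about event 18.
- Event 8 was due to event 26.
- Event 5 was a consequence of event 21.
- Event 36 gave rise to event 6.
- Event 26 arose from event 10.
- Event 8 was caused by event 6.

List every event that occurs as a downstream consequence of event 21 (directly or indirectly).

event 11, event 34, event 5, event 8

Direct effects: event 5.
2 steps out: event 8, event 11, event 34.
Not reachable from it: event 36, event 6, event 10, event 18, event 26.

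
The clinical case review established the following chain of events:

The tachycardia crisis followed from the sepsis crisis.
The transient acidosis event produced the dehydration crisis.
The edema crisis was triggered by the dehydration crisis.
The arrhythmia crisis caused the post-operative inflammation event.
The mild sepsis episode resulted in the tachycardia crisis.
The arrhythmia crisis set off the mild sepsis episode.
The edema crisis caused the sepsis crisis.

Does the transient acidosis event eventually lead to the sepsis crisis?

There is a causal chain: the transient acidosis event → the dehydration crisis → the edema crisis → the sepsis crisis.

Yes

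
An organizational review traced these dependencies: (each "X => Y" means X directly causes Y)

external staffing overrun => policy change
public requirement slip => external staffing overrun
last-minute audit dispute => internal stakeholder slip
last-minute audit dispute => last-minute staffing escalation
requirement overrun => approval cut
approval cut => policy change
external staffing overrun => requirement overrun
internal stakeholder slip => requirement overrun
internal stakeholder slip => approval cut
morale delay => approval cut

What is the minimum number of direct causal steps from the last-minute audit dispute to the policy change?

Shortest chain: the last-minute audit dispute → the internal stakeholder slip → the approval cut → the policy change.

3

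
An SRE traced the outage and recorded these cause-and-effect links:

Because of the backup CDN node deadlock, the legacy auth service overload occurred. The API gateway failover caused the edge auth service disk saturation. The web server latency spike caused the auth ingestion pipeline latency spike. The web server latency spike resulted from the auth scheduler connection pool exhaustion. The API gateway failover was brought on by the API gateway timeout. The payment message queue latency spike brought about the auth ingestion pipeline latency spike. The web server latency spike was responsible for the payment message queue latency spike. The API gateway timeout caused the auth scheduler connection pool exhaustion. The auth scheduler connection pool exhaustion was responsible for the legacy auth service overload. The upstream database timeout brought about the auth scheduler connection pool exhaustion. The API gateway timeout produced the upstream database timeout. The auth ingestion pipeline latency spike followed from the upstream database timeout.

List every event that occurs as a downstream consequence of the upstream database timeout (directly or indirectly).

Direct effects: the auth scheduler connection pool exhaustion, the auth ingestion pipeline latency spike.
2 steps out: the web server latency spike, the legacy auth service overload.
3 steps out: the payment message queue latency spike.
Not reachable from it: the API gateway timeout, the API gateway failover, the edge auth service disk saturation, the backup CDN node deadlock.

the auth ingestion pipeline latency spike, the auth scheduler connection pool exhaustion, the legacy auth service overload, the payment message queue latency spike, the web server latency spike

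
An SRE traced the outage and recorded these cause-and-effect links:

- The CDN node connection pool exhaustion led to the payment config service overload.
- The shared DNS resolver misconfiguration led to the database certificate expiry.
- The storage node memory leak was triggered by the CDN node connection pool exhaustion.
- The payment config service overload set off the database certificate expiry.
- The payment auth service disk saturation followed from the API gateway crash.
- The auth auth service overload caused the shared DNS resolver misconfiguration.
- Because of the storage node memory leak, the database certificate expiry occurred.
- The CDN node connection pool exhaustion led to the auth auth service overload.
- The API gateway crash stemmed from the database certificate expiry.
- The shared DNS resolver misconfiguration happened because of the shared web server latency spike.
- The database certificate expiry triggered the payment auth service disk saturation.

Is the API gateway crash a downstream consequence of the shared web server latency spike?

Yes

There is a causal chain: the shared web server latency spike → the shared DNS resolver misconfiguration → the database certificate expiry → the API gateway crash.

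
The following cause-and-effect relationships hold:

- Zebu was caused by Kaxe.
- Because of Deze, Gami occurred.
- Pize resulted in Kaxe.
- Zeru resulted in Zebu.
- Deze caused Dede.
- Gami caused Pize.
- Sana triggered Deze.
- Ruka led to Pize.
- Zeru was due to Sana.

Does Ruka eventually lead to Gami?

Ruka leads to Pize, Kaxe, Zebu; Gami is not among them.

No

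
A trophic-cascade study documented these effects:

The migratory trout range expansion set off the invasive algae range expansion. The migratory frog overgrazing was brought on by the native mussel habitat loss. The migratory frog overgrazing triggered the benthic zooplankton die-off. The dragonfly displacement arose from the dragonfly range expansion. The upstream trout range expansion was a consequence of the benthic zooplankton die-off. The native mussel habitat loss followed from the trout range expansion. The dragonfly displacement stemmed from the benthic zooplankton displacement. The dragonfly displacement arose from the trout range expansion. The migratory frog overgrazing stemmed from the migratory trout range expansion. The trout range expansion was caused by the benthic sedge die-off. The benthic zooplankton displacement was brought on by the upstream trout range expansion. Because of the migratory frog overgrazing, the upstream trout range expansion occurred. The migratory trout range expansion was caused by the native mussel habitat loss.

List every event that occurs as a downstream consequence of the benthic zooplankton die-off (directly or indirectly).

the benthic zooplankton displacement, the dragonfly displacement, the upstream trout range expansion

Direct effects: the upstream trout range expansion.
2 steps out: the benthic zooplankton displacement.
3 steps out: the dragonfly displacement.
Not reachable from it: the benthic sedge die-off, the trout range expansion, the native mussel habitat loss, the migratory trout range expansion, the migratory frog overgrazing, the invasive algae range expansion, the dragonfly range expansion.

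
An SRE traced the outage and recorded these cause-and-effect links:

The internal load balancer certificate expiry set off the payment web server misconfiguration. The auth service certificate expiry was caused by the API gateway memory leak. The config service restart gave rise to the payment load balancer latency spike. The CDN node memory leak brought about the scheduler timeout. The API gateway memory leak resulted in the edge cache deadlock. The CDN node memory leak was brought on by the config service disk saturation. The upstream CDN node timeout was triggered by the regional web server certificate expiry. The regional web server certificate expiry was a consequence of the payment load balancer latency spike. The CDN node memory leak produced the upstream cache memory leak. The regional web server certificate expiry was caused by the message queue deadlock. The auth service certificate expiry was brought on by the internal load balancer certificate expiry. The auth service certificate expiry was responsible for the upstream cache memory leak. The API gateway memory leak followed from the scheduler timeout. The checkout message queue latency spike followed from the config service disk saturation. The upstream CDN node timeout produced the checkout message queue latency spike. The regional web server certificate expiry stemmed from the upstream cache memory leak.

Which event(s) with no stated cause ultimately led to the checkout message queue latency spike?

the config service disk saturation, the config service restart, the internal load balancer certificate expiry, the message queue deadlock

Tracing upstream from the checkout message queue latency spike: the checkout message queue latency spike ← the upstream CDN node timeout ← the regional web server certificate expiry ← the upstream cache memory leak ← the auth service certificate expiry ← the internal load balancer certificate expiry.
A separate upstream branch: the checkout message queue latency spike ← the config service disk saturation.
A separate upstream branch: the checkout message queue latency spike ← the upstream CDN node timeout ← the regional web server certificate expiry ← the payment load balancer latency spike ← the config service restart.
A separate upstream branch: the checkout message queue latency spike ← the upstream CDN node timeout ← the regional web server certificate expiry ← the message queue deadlock.
Each of those chain origins has no stated cause.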